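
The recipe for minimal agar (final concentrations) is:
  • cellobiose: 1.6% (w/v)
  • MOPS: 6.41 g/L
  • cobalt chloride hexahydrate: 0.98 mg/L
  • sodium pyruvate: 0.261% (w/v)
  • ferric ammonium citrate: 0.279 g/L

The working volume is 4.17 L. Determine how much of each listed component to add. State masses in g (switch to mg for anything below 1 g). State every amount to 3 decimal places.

cellobiose 66.720 g; MOPS 26.730 g; cobalt chloride hexahydrate 4.087 mg; sodium pyruvate 10.884 g; ferric ammonium citrate 1.163 g

Working volume: 4.17 L.
cellobiose: 1.6% w/v = 16 g/L → 16 × 4.17 L = 66.720 g
MOPS: 6.41 g/L × 4.17 L = 26.730 g
cobalt chloride hexahydrate: 0.98 mg/L × 4.17 L = 4.087 mg
sodium pyruvate: 0.261 g per 100 mL × 4170 mL ÷ 100 = 10.884 g
ferric ammonium citrate: 0.279 g/L × 4.17 L = 1.163 g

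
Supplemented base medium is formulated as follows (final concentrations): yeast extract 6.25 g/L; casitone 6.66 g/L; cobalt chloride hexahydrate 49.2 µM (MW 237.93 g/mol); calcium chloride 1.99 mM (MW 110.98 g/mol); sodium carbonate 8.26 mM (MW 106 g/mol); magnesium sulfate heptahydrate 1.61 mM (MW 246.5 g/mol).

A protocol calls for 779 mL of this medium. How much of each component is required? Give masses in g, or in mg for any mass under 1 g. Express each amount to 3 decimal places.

Scale factor relative to 1 L: 0.779.
yeast extract: 6.25 g/L × 0.779 L = 4.869 g
casitone: 6.66 g/L × 0.779 L = 5.188 g
cobalt chloride hexahydrate: 49.2 µmol/L × 237.93 g/mol × 0.779 L ÷ 1000 = 9.119 mg
calcium chloride: 1.99 mmol/L × 110.98 mg/mmol × 0.779 L = 172.042 mg
sodium carbonate: 8.26 mmol/L × 106 mg/mmol × 0.779 L = 682.061 mg
magnesium sulfate heptahydrate: 1.61 mmol/L × 246.5 mg/mmol × 0.779 L = 309.158 mg

yeast extract 4.869 g; casitone 5.188 g; cobalt chloride hexahydrate 9.119 mg; calcium chloride 172.042 mg; sodium carbonate 682.061 mg; magnesium sulfate heptahydrate 309.158 mg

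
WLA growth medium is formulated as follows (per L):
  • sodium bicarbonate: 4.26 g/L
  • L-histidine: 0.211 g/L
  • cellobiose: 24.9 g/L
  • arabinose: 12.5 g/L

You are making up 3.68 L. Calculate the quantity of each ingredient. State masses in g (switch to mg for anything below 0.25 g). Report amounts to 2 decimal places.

sodium bicarbonate 15.68 g; L-histidine 0.78 g; cellobiose 91.63 g; arabinose 46.00 g

Scale factor relative to 1 L: 3.68.
sodium bicarbonate: 4.26 g/L × 3.68 L = 15.68 g
L-histidine: 0.211 g/L × 3.68 L = 0.78 g
cellobiose: 24.9 g/L × 3.68 L = 91.63 g
arabinose: 12.5 g/L × 3.68 L = 46.00 g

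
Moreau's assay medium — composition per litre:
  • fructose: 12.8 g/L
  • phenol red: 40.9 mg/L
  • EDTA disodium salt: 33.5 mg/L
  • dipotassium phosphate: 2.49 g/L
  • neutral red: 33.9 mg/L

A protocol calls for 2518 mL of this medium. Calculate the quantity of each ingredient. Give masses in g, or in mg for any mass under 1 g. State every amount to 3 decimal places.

Working volume: 2518 mL = 2.518 L.
fructose: 12.8 g/L × 2.518 L = 32.230 g
phenol red: 40.9 mg/L × 2.518 L = 102.986 mg
EDTA disodium salt: 33.5 mg/L × 2.518 L = 84.353 mg
dipotassium phosphate: 2.49 g/L × 2.518 L = 6.270 g
neutral red: 33.9 mg/L × 2.518 L = 85.360 mg

fructose 32.230 g; phenol red 102.986 mg; EDTA disodium salt 84.353 mg; dipotassium phosphate 6.270 g; neutral red 85.360 mg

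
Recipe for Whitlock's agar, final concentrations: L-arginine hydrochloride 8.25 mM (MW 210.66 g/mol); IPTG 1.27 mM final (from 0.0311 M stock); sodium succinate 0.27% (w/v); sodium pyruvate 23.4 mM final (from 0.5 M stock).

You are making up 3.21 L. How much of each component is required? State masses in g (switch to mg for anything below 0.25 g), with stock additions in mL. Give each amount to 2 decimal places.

Working volume: 3.21 L.
L-arginine hydrochloride: 8.25 mmol/L × 210.66 g/mol × 3.21 L ÷ 1000 = 5.58 g
IPTG: dilute stock: 1.27 mM × 3210 mL ÷ 31.1 mM = 131.08 mL
sodium succinate: 0.27 g per 100 mL × 3210 mL ÷ 100 = 8.67 g
sodium pyruvate: dilute stock: 23.4 mM × 3210 mL ÷ 500 mM = 150.23 mL

L-arginine hydrochloride 5.58 g; IPTG 131.08 mL; sodium succinate 8.67 g; sodium pyruvate 150.23 mL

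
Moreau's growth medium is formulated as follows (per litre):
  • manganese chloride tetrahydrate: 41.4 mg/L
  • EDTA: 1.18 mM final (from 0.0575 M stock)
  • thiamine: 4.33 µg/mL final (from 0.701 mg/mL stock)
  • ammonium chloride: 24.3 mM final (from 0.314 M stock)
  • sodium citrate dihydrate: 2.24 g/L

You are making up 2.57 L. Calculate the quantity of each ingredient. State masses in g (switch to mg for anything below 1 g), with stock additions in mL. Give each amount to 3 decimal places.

manganese chloride tetrahydrate 106.398 mg; EDTA 52.741 mL; thiamine 15.875 mL; ammonium chloride 198.889 mL; sodium citrate dihydrate 5.757 g

Scale factor relative to 1 L: 2.57.
manganese chloride tetrahydrate: 41.4 mg/L × 2.57 L = 106.398 mg
EDTA: C1V1 = C2V2 → 1.18 mM × 2570 mL ÷ 57.5 mM = 52.741 mL
thiamine: dilute stock: 4.33 µg/mL × 2570 mL ÷ 701 µg/mL = 15.875 mL
ammonium chloride: V = C2·V2/C1 = 24.3 mM × 2570 mL ÷ 314 mM = 198.889 mL
sodium citrate dihydrate: 2.24 g/L × 2.57 L = 5.757 g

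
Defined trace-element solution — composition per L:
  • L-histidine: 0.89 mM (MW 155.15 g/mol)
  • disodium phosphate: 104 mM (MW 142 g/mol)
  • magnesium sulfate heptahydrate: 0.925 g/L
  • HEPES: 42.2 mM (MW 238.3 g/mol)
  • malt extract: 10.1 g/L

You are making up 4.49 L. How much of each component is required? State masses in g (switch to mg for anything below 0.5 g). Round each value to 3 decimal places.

L-histidine 0.620 g; disodium phosphate 66.308 g; magnesium sulfate heptahydrate 4.153 g; HEPES 45.153 g; malt extract 45.349 g

Scale factor relative to 1 L: 4.49.
L-histidine: 0.89 mmol/L × 155.15 g/mol × 4.49 L ÷ 1000 = 0.620 g
disodium phosphate: 104 mmol/L × 142 g/mol × 4.49 L ÷ 1000 = 66.308 g
magnesium sulfate heptahydrate: 0.925 g/L × 4.49 L = 4.153 g
HEPES: 42.2 mmol/L × 238.3 g/mol × 4.49 L ÷ 1000 = 45.153 g
malt extract: 10.1 g/L × 4.49 L = 45.349 g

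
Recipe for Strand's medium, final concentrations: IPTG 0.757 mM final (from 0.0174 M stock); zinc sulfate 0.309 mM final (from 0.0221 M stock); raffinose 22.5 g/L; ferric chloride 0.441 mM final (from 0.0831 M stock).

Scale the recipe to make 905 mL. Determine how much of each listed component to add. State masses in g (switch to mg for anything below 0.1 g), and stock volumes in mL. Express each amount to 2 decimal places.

IPTG 39.37 mL; zinc sulfate 12.65 mL; raffinose 20.36 g; ferric chloride 4.80 mL

Target volume = 905 mL = 0.905 L.
IPTG: V = C2·V2/C1 = 0.757 mM × 905 mL ÷ 17.4 mM = 39.37 mL
zinc sulfate: dilute stock: 0.309 mM × 905 mL ÷ 22.1 mM = 12.65 mL
raffinose: 22.5 g/L × 0.905 L = 20.36 g
ferric chloride: V = C2·V2/C1 = 0.441 mM × 905 mL ÷ 83.1 mM = 4.80 mL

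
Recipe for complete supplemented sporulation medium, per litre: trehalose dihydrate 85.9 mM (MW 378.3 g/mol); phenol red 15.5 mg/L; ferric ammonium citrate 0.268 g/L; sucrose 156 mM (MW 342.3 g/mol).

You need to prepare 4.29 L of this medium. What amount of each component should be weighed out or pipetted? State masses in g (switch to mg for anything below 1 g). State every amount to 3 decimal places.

trehalose dihydrate 139.408 g; phenol red 66.495 mg; ferric ammonium citrate 1.150 g; sucrose 229.081 g

Scale factor relative to 1 L: 4.29.
trehalose dihydrate: 85.9 mmol/L × 378.3 g/mol × 4.29 L ÷ 1000 = 139.408 g
phenol red: 15.5 mg/L × 4.29 L = 66.495 mg
ferric ammonium citrate: 0.268 g/L × 4.29 L = 1.150 g
sucrose: 156 mmol/L × 342.3 g/mol × 4.29 L ÷ 1000 = 229.081 g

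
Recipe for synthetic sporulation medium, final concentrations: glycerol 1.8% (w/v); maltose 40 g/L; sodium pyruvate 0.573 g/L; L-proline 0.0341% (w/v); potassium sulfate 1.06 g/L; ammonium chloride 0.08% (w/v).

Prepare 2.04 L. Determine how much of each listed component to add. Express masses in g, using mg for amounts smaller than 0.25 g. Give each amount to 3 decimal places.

glycerol 36.720 g; maltose 81.600 g; sodium pyruvate 1.169 g; L-proline 0.696 g; potassium sulfate 2.162 g; ammonium chloride 1.632 g

Working volume: 2.04 L.
glycerol: 1.8 g per 100 mL × 2040 mL ÷ 100 = 36.720 g
maltose: 40 g/L × 2.04 L = 81.600 g
sodium pyruvate: 0.573 g/L × 2.04 L = 1.169 g
L-proline: 0.0341% w/v = 0.341 g/L → 0.341 × 2.04 L = 0.696 g
potassium sulfate: 1.06 g/L × 2.04 L = 2.162 g
ammonium chloride: 0.08% w/v = 0.8 g/L → 0.8 × 2.04 L = 1.632 g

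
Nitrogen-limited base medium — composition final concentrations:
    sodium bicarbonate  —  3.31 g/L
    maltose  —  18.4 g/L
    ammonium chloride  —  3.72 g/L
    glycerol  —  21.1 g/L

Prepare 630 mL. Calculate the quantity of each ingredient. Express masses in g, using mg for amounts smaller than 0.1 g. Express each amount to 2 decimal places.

sodium bicarbonate 2.09 g; maltose 11.59 g; ammonium chloride 2.34 g; glycerol 13.29 g

Working volume: 630 mL = 0.63 L.
sodium bicarbonate: 3.31 g/L × 0.63 L = 2.09 g
maltose: 18.4 g/L × 0.63 L = 11.59 g
ammonium chloride: 3.72 g/L × 0.63 L = 2.34 g
glycerol: 21.1 g/L × 0.63 L = 13.29 g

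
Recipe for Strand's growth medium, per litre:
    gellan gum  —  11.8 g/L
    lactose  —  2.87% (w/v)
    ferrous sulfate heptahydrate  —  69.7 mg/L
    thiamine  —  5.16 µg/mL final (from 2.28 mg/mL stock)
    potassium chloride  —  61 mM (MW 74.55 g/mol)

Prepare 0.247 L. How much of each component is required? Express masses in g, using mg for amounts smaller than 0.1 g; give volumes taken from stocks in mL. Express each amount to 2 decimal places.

Working volume: 0.247 L.
gellan gum: 11.8 g/L × 0.247 L = 2.91 g
lactose: 2.87% w/v = 28.7 g/L → 28.7 × 0.247 L = 7.09 g
ferrous sulfate heptahydrate: 69.7 mg/L × 0.247 L = 17.22 mg
thiamine: dilute stock: 5.16 µg/mL × 247 mL ÷ 2280 µg/mL = 0.56 mL
potassium chloride: 61 mmol/L × 74.55 g/mol × 0.247 L ÷ 1000 = 1.12 g

gellan gum 2.91 g; lactose 7.09 g; ferrous sulfate heptahydrate 17.22 mg; thiamine 0.56 mL; potassium chloride 1.12 g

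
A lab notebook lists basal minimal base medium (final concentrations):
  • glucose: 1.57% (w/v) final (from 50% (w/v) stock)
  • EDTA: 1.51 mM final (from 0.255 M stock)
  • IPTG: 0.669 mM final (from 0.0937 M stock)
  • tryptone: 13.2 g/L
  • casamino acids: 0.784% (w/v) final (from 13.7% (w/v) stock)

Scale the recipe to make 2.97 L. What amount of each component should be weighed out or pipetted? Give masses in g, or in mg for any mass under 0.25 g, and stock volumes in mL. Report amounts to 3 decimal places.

Working volume: 2.97 L.
glucose: C1V1 = C2V2 → 1.57% ÷ 50% × 2970 mL = 93.258 mL
EDTA: V = C2·V2/C1 = 1.51 mM × 2970 mL ÷ 255 mM = 17.587 mL
IPTG: C1V1 = C2V2 → 0.669 mM × 2970 mL ÷ 93.7 mM = 21.205 mL
tryptone: 13.2 g/L × 2.97 L = 39.204 g
casamino acids: dilute stock: 0.784% ÷ 13.7% × 2970 mL = 169.962 mL

glucose 93.258 mL; EDTA 17.587 mL; IPTG 21.205 mL; tryptone 39.204 g; casamino acids 169.962 mL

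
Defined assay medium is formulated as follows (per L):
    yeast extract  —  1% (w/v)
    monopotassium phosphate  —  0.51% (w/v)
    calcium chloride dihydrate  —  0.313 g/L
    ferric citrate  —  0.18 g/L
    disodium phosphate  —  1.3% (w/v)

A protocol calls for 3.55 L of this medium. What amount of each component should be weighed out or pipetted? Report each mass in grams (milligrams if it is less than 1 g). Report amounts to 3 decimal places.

Scale factor relative to 1 L: 3.55.
yeast extract: 1 g per 100 mL × 3550 mL ÷ 100 = 35.500 g
monopotassium phosphate: 0.51 g per 100 mL × 3550 mL ÷ 100 = 18.105 g
calcium chloride dihydrate: 0.313 g/L × 3.55 L = 1.111 g
ferric citrate: 0.18 g/L × 3.55 L = 0.639 g = 639.000 mg
disodium phosphate: 1.3% w/v = 13 g/L → 13 × 3.55 L = 46.150 g

yeast extract 35.500 g; monopotassium phosphate 18.105 g; calcium chloride dihydrate 1.111 g; ferric citrate 639.000 mg; disodium phosphate 46.150 g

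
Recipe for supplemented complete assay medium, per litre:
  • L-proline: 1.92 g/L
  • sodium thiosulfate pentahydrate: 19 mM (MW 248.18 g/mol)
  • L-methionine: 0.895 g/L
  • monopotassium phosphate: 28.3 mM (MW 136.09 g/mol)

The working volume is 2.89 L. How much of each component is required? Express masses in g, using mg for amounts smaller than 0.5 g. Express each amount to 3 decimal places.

Scale factor relative to 1 L: 2.89.
L-proline: 1.92 g/L × 2.89 L = 5.549 g
sodium thiosulfate pentahydrate: 19 mmol/L × 248.18 g/mol × 2.89 L ÷ 1000 = 13.628 g
L-methionine: 0.895 g/L × 2.89 L = 2.587 g
monopotassium phosphate: 28.3 mmol/L × 136.09 g/mol × 2.89 L ÷ 1000 = 11.130 g

L-proline 5.549 g; sodium thiosulfate pentahydrate 13.628 g; L-methionine 2.587 g; monopotassium phosphate 11.130 g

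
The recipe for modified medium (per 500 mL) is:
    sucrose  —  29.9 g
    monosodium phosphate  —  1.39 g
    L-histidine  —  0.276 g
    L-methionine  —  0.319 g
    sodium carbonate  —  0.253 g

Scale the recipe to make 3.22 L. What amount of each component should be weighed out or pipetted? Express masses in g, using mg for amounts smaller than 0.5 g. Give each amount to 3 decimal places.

Scale factor = 3220 mL / 500 mL = 6.44.
sucrose: 29.9 g × (3220 mL / 500 mL) = 192.556 g
monosodium phosphate: 1.39 g × (3220 mL / 500 mL) = 8.952 g
L-histidine: 0.276 g × (3220 mL / 500 mL) = 1.777 g
L-methionine: 0.319 g × (3220 mL / 500 mL) = 2.054 g
sodium carbonate: 0.253 g × (3220 mL / 500 mL) = 1.629 g

sucrose 192.556 g; monosodium phosphate 8.952 g; L-histidine 1.777 g; L-methionine 2.054 g; sodium carbonate 1.629 g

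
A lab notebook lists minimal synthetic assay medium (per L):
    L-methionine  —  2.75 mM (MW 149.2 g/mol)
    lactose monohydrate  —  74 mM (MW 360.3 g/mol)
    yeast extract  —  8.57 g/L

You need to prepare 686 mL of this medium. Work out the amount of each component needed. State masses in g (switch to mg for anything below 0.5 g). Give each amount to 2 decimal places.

Target volume = 686 mL = 0.686 L.
L-methionine: 2.75 mmol/L × 149.2 mg/mmol × 0.686 L = 281.47 mg
lactose monohydrate: 74 mmol/L × 360.3 g/mol × 0.686 L ÷ 1000 = 18.29 g
yeast extract: 8.57 g/L × 0.686 L = 5.88 g

L-methionine 281.47 mg; lactose monohydrate 18.29 g; yeast extract 5.88 g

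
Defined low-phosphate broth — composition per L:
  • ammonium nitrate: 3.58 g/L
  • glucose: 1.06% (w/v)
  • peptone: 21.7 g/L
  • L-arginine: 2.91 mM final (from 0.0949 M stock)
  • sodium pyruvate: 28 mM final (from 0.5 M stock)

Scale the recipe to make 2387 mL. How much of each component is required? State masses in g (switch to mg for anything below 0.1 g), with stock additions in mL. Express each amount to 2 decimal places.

Scale factor relative to 1 L: 2.387.
ammonium nitrate: 3.58 g/L × 2.387 L = 8.55 g
glucose: 1.06 g per 100 mL × 2387 mL ÷ 100 = 25.30 g
peptone: 21.7 g/L × 2.387 L = 51.80 g
L-arginine: C1V1 = C2V2 → 2.91 mM × 2387 mL ÷ 94.9 mM = 73.19 mL
sodium pyruvate: C1V1 = C2V2 → 28 mM × 2387 mL ÷ 500 mM = 133.67 mL

ammonium nitrate 8.55 g; glucose 25.30 g; peptone 51.80 g; L-arginine 73.19 mL; sodium pyruvate 133.67 mL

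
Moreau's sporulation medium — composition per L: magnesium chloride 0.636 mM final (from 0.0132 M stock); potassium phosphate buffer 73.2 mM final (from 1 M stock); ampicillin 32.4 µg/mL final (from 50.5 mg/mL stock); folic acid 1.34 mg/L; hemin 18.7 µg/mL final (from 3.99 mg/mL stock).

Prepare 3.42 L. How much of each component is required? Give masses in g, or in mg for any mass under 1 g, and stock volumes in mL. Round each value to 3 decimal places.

Working volume: 3.42 L.
magnesium chloride: dilute stock: 0.636 mM × 3420 mL ÷ 13.2 mM = 164.782 mL
potassium phosphate buffer: V = C2·V2/C1 = 73.2 mM × 3420 mL ÷ 1000 mM = 250.344 mL
ampicillin: dilute stock: 32.4 µg/mL × 3420 mL ÷ 50500 µg/mL = 2.194 mL
folic acid: 1.34 mg/L × 3.42 L = 4.583 mg
hemin: dilute stock: 18.7 µg/mL × 3420 mL ÷ 3990 µg/mL = 16.029 mL

magnesium chloride 164.782 mL; potassium phosphate buffer 250.344 mL; ampicillin 2.194 mL; folic acid 4.583 mg; hemin 16.029 mL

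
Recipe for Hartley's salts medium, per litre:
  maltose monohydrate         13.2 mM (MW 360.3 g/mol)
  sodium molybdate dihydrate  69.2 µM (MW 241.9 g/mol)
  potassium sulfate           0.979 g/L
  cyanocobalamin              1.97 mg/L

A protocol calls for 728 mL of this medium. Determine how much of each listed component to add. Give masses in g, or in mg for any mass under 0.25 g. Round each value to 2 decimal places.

Target volume = 728 mL = 0.728 L.
maltose monohydrate: 13.2 mmol/L × 360.3 g/mol × 0.728 L ÷ 1000 = 3.46 g
sodium molybdate dihydrate: 69.2 µmol/L × 241.9 g/mol × 0.728 L ÷ 1000 = 12.19 mg
potassium sulfate: 0.979 g/L × 0.728 L = 0.71 g
cyanocobalamin: 1.97 mg/L × 0.728 L = 1.43 mg

maltose monohydrate 3.46 g; sodium molybdate dihydrate 12.19 mg; potassium sulfate 0.71 g; cyanocobalamin 1.43 mg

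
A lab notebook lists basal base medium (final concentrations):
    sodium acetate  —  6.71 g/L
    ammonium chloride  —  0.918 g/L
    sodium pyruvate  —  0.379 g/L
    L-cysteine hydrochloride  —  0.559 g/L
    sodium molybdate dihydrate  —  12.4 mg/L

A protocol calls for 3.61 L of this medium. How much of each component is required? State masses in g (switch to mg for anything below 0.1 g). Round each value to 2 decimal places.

Scale factor relative to 1 L: 3.61.
sodium acetate: 6.71 g/L × 3.61 L = 24.22 g
ammonium chloride: 0.918 g/L × 3.61 L = 3.31 g
sodium pyruvate: 0.379 g/L × 3.61 L = 1.37 g
L-cysteine hydrochloride: 0.559 g/L × 3.61 L = 2.02 g
sodium molybdate dihydrate: 12.4 mg/L × 3.61 L = 44.76 mg

sodium acetate 24.22 g; ammonium chloride 3.31 g; sodium pyruvate 1.37 g; L-cysteine hydrochloride 2.02 g; sodium molybdate dihydrate 44.76 mg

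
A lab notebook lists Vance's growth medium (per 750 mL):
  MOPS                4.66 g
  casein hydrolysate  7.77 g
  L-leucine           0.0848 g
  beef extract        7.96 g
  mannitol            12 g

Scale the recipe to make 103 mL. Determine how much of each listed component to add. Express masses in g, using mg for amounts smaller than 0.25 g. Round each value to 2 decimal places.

Ratio of target to recipe volume: 103 / 750 = 0.137333.
MOPS: 4.66 g × (103 mL / 750 mL) = 0.64 g
casein hydrolysate: 7.77 g × (103 mL / 750 mL) = 1.07 g
L-leucine: 0.0848 g × (103 mL / 750 mL) = 0.0116459 g = 11.65 mg
beef extract: 7.96 g × (103 mL / 750 mL) = 1.09 g
mannitol: 12 g × (103 mL / 750 mL) = 1.65 g

MOPS 0.64 g; casein hydrolysate 1.07 g; L-leucine 11.65 mg; beef extract 1.09 g; mannitol 1.65 g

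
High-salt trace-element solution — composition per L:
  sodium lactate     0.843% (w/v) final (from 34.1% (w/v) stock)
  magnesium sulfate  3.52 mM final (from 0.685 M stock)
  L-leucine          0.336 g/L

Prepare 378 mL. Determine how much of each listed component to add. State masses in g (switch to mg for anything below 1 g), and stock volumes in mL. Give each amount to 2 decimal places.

Target volume = 378 mL = 0.378 L.
sodium lactate: V = C2·V2/C1 = 0.843% ÷ 34.1% × 378 mL = 9.34 mL
magnesium sulfate: V = C2·V2/C1 = 3.52 mM × 378 mL ÷ 685 mM = 1.94 mL
L-leucine: 0.336 g/L × 0.378 L = 0.127008 g = 127.01 mg

sodium lactate 9.34 mL; magnesium sulfate 1.94 mL; L-leucine 127.01 mg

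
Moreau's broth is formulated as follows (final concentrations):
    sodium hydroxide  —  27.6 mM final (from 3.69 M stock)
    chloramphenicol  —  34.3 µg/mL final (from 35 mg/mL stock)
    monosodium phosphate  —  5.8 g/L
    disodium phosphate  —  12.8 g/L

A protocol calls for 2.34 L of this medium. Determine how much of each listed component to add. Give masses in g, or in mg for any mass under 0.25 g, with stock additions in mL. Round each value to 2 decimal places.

sodium hydroxide 17.50 mL; chloramphenicol 2.29 mL; monosodium phosphate 13.57 g; disodium phosphate 29.95 g

Working volume: 2.34 L.
sodium hydroxide: dilute stock: 27.6 mM × 2340 mL ÷ 3690 mM = 17.50 mL
chloramphenicol: dilute stock: 34.3 µg/mL × 2340 mL ÷ 35000 µg/mL = 2.29 mL
monosodium phosphate: 5.8 g/L × 2.34 L = 13.57 g
disodium phosphate: 12.8 g/L × 2.34 L = 29.95 g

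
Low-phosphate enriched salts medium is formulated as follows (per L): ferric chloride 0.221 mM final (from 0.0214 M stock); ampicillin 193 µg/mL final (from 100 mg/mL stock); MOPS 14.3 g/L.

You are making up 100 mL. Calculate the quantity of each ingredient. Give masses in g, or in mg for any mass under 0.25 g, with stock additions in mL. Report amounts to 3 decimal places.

ferric chloride 1.033 mL; ampicillin 0.193 mL; MOPS 1.430 g

Target volume = 100 mL = 0.1 L.
ferric chloride: V = C2·V2/C1 = 0.221 mM × 100 mL ÷ 21.4 mM = 1.033 mL
ampicillin: dilute stock: 193 µg/mL × 100 mL ÷ 100000 µg/mL = 0.193 mL
MOPS: 14.3 g/L × 0.1 L = 1.430 g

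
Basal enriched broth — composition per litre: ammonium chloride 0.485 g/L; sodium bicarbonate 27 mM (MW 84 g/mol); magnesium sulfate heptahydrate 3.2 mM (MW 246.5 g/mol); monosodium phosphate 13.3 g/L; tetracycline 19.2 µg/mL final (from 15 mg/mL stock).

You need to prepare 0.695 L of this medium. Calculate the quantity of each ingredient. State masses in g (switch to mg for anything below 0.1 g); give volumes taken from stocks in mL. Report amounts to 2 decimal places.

Scale factor relative to 1 L: 0.695.
ammonium chloride: 0.485 g/L × 0.695 L = 0.34 g
sodium bicarbonate: 27 mmol/L × 84 g/mol × 0.695 L ÷ 1000 = 1.58 g
magnesium sulfate heptahydrate: 3.2 mmol/L × 246.5 g/mol × 0.695 L ÷ 1000 = 0.55 g
monosodium phosphate: 13.3 g/L × 0.695 L = 9.24 g
tetracycline: dilute stock: 19.2 µg/mL × 695 mL ÷ 15000 µg/mL = 0.89 mL

ammonium chloride 0.34 g; sodium bicarbonate 1.58 g; magnesium sulfate heptahydrate 0.55 g; monosodium phosphate 9.24 g; tetracycline 0.89 mL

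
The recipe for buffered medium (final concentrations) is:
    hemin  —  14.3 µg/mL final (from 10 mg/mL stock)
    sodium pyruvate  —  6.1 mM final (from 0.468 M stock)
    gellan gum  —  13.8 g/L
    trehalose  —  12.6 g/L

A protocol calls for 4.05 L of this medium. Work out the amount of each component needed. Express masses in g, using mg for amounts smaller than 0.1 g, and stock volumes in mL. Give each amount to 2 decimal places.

hemin 5.79 mL; sodium pyruvate 52.79 mL; gellan gum 55.89 g; trehalose 51.03 g

Working volume: 4.05 L.
hemin: C1V1 = C2V2 → 14.3 µg/mL × 4050 mL ÷ 10000 µg/mL = 5.79 mL
sodium pyruvate: V = C2·V2/C1 = 6.1 mM × 4050 mL ÷ 468 mM = 52.79 mL
gellan gum: 13.8 g/L × 4.05 L = 55.89 g
trehalose: 12.6 g/L × 4.05 L = 51.03 g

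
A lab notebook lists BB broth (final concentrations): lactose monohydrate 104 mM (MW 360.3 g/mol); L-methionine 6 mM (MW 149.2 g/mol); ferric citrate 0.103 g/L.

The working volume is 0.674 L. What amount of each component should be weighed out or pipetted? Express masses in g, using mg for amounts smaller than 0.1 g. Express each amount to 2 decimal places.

Scale factor relative to 1 L: 0.674.
lactose monohydrate: 104 mmol/L × 360.3 g/mol × 0.674 L ÷ 1000 = 25.26 g
L-methionine: 6 mmol/L × 149.2 g/mol × 0.674 L ÷ 1000 = 0.60 g
ferric citrate: 0.103 g/L × 0.674 L = 0.069422 g = 69.42 mg

lactose monohydrate 25.26 g; L-methionine 0.60 g; ferric citrate 69.42 mg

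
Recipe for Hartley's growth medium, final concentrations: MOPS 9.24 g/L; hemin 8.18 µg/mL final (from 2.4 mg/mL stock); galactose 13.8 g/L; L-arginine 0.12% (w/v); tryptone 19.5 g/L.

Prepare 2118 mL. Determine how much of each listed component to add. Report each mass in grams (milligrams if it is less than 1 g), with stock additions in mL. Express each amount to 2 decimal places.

MOPS 19.57 g; hemin 7.22 mL; galactose 29.23 g; L-arginine 2.54 g; tryptone 41.30 g

Target volume = 2118 mL = 2.118 L.
MOPS: 9.24 g/L × 2.118 L = 19.57 g
hemin: C1V1 = C2V2 → 8.18 µg/mL × 2118 mL ÷ 2400 µg/mL = 7.22 mL
galactose: 13.8 g/L × 2.118 L = 29.23 g
L-arginine: 0.12 g per 100 mL × 2118 mL ÷ 100 = 2.54 g
tryptone: 19.5 g/L × 2.118 L = 41.30 g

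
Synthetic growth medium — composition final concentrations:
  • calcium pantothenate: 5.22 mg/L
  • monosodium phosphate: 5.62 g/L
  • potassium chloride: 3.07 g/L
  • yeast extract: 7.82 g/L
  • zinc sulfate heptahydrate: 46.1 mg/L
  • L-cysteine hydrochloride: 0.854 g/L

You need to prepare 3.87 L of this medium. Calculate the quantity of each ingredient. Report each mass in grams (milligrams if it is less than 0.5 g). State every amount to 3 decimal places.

calcium pantothenate 20.201 mg; monosodium phosphate 21.749 g; potassium chloride 11.881 g; yeast extract 30.263 g; zinc sulfate heptahydrate 178.407 mg; L-cysteine hydrochloride 3.305 g

Scale factor relative to 1 L: 3.87.
calcium pantothenate: 5.22 mg/L × 3.87 L = 20.201 mg
monosodium phosphate: 5.62 g/L × 3.87 L = 21.749 g
potassium chloride: 3.07 g/L × 3.87 L = 11.881 g
yeast extract: 7.82 g/L × 3.87 L = 30.263 g
zinc sulfate heptahydrate: 46.1 mg/L × 3.87 L = 178.407 mg
L-cysteine hydrochloride: 0.854 g/L × 3.87 L = 3.305 g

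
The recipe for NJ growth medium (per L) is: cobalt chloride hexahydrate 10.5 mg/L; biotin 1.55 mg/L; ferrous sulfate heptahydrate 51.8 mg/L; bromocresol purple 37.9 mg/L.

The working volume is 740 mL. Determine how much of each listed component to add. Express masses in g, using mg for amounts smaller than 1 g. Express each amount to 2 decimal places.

cobalt chloride hexahydrate 7.77 mg; biotin 1.15 mg; ferrous sulfate heptahydrate 38.33 mg; bromocresol purple 28.05 mg

Target volume = 740 mL = 0.74 L.
cobalt chloride hexahydrate: 10.5 mg/L × 0.74 L = 7.77 mg
biotin: 1.55 mg/L × 0.74 L = 1.15 mg
ferrous sulfate heptahydrate: 51.8 mg/L × 0.74 L = 38.33 mg
bromocresol purple: 37.9 mg/L × 0.74 L = 28.05 mg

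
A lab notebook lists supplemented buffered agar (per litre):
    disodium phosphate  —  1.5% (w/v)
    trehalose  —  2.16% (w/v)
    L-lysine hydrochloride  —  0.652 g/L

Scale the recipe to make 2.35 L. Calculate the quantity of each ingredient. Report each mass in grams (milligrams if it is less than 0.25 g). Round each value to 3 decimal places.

Working volume: 2.35 L.
disodium phosphate: 1.5 g per 100 mL × 2350 mL ÷ 100 = 35.250 g
trehalose: 2.16 g per 100 mL × 2350 mL ÷ 100 = 50.760 g
L-lysine hydrochloride: 0.652 g/L × 2.35 L = 1.532 g

disodium phosphate 35.250 g; trehalose 50.760 g; L-lysine hydrochloride 1.532 g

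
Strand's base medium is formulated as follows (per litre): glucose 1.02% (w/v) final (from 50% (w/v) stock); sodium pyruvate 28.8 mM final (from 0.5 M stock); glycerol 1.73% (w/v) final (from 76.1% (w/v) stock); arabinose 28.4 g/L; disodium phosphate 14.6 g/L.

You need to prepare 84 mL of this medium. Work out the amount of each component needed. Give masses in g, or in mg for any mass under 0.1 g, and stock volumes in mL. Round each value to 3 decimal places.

Target volume = 84 mL = 0.084 L.
glucose: V = C2·V2/C1 = 1.02% ÷ 50% × 84 mL = 1.714 mL
sodium pyruvate: V = C2·V2/C1 = 28.8 mM × 84 mL ÷ 500 mM = 4.838 mL
glycerol: C1V1 = C2V2 → 1.73% ÷ 76.1% × 84 mL = 1.910 mL
arabinose: 28.4 g/L × 0.084 L = 2.386 g
disodium phosphate: 14.6 g/L × 0.084 L = 1.226 g

glucose 1.714 mL; sodium pyruvate 4.838 mL; glycerol 1.910 mL; arabinose 2.386 g; disodium phosphate 1.226 g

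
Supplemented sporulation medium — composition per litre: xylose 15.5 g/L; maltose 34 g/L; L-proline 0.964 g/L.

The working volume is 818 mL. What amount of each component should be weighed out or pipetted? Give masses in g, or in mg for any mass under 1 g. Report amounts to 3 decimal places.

Scale factor relative to 1 L: 0.818.
xylose: 15.5 g/L × 0.818 L = 12.679 g
maltose: 34 g/L × 0.818 L = 27.812 g
L-proline: 0.964 g/L × 0.818 L = 0.788552 g = 788.552 mg

xylose 12.679 g; maltose 27.812 g; L-proline 788.552 mg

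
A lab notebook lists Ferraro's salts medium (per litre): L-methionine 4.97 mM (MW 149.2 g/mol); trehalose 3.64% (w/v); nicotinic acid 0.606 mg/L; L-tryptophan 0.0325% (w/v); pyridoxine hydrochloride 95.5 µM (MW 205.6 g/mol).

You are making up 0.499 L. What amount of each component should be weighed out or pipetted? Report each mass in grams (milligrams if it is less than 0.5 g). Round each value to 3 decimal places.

Scale factor relative to 1 L: 0.499.
L-methionine: 4.97 mmol/L × 149.2 mg/mmol × 0.499 L = 370.020 mg
trehalose: 3.64% w/v = 36.4 g/L → 36.4 × 0.499 L = 18.164 g
nicotinic acid: 0.606 mg/L × 0.499 L = 0.302 mg
L-tryptophan: 0.0325% w/v = 0.325 g/L → 0.325 × 0.499 L = 0.162175 g = 162.175 mg
pyridoxine hydrochloride: 95.5 µmol/L × 205.6 g/mol × 0.499 L ÷ 1000 = 9.798 mg

L-methionine 370.020 mg; trehalose 18.164 g; nicotinic acid 0.302 mg; L-tryptophan 162.175 mg; pyridoxine hydrochloride 9.798 mg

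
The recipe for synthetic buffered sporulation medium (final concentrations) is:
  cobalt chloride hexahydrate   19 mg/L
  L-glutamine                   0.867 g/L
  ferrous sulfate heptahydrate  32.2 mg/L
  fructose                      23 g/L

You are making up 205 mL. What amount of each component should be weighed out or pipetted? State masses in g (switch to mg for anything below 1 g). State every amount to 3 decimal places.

Scale factor relative to 1 L: 0.205.
cobalt chloride hexahydrate: 19 mg/L × 0.205 L = 3.895 mg
L-glutamine: 0.867 g/L × 0.205 L = 0.177735 g = 177.735 mg
ferrous sulfate heptahydrate: 32.2 mg/L × 0.205 L = 6.601 mg
fructose: 23 g/L × 0.205 L = 4.715 g

cobalt chloride hexahydrate 3.895 mg; L-glutamine 177.735 mg; ferrous sulfate heptahydrate 6.601 mg; fructose 4.715 g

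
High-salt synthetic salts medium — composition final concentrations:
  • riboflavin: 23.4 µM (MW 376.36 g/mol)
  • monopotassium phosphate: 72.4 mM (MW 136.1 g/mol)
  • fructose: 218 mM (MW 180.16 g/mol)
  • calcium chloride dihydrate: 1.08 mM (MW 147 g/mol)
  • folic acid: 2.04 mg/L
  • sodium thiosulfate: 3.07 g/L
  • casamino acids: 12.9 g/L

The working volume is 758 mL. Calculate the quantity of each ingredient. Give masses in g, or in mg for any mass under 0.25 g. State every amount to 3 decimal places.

Target volume = 758 mL = 0.758 L.
riboflavin: 23.4 µmol/L × 376.36 g/mol × 0.758 L ÷ 1000 = 6.676 mg
monopotassium phosphate: 72.4 mmol/L × 136.1 g/mol × 0.758 L ÷ 1000 = 7.469 g
fructose: 218 mmol/L × 180.16 g/mol × 0.758 L ÷ 1000 = 29.770 g
calcium chloride dihydrate: 1.08 mmol/L × 147 mg/mmol × 0.758 L = 120.340 mg
folic acid: 2.04 mg/L × 0.758 L = 1.546 mg
sodium thiosulfate: 3.07 g/L × 0.758 L = 2.327 g
casamino acids: 12.9 g/L × 0.758 L = 9.778 g

riboflavin 6.676 mg; monopotassium phosphate 7.469 g; fructose 29.770 g; calcium chloride dihydrate 120.340 mg; folic acid 1.546 mg; sodium thiosulfate 2.327 g; casamino acids 9.778 g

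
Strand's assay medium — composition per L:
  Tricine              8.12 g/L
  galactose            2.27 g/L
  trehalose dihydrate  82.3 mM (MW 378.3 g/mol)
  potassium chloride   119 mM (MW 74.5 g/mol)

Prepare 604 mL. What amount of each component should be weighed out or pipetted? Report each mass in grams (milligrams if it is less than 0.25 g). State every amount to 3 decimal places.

Tricine 4.904 g; galactose 1.371 g; trehalose dihydrate 18.805 g; potassium chloride 5.355 g

Working volume: 604 mL = 0.604 L.
Tricine: 8.12 g/L × 0.604 L = 4.904 g
galactose: 2.27 g/L × 0.604 L = 1.371 g
trehalose dihydrate: 82.3 mmol/L × 378.3 g/mol × 0.604 L ÷ 1000 = 18.805 g
potassium chloride: 119 mmol/L × 74.5 g/mol × 0.604 L ÷ 1000 = 5.355 g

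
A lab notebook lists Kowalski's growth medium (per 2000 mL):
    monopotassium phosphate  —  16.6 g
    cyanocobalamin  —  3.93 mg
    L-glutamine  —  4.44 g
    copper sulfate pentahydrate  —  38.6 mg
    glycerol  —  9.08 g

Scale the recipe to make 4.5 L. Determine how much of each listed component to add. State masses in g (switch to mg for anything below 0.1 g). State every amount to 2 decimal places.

Ratio of target to recipe volume: 4500 / 2000 = 2.25.
monopotassium phosphate: 16.6 g × (4500 mL / 2000 mL) = 37.35 g
cyanocobalamin: 3.93 mg × (4500 mL / 2000 mL) = 8.84 mg
L-glutamine: 4.44 g × (4500 mL / 2000 mL) = 9.99 g
copper sulfate pentahydrate: 38.6 mg × (4500 mL / 2000 mL) = 86.85 mg
glycerol: 9.08 g × (4500 mL / 2000 mL) = 20.43 g

monopotassium phosphate 37.35 g; cyanocobalamin 8.84 mg; L-glutamine 9.99 g; copper sulfate pentahydrate 86.85 mg; glycerol 20.43 g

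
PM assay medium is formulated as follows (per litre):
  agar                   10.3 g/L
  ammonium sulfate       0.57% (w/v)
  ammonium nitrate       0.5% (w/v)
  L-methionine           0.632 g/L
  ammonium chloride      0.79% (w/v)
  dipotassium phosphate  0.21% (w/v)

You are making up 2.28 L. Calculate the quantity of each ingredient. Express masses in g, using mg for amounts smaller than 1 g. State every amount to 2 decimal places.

Scale factor relative to 1 L: 2.28.
agar: 10.3 g/L × 2.28 L = 23.48 g
ammonium sulfate: 0.57 g per 100 mL × 2280 mL ÷ 100 = 13.00 g
ammonium nitrate: 0.5 g per 100 mL × 2280 mL ÷ 100 = 11.40 g
L-methionine: 0.632 g/L × 2.28 L = 1.44 g
ammonium chloride: 0.79 g per 100 mL × 2280 mL ÷ 100 = 18.01 g
dipotassium phosphate: 0.21% w/v = 2.1 g/L → 2.1 × 2.28 L = 4.79 g

agar 23.48 g; ammonium sulfate 13.00 g; ammonium nitrate 11.40 g; L-methionine 1.44 g; ammonium chloride 18.01 g; dipotassium phosphate 4.79 g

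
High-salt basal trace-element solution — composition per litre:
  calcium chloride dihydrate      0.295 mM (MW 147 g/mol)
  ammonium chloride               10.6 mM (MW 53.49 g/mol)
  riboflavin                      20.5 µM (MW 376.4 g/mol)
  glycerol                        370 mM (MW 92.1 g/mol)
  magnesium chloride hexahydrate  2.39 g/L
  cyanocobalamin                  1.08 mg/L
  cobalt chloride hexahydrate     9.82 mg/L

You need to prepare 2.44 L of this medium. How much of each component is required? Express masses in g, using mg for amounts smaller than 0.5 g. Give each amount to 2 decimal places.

calcium chloride dihydrate 105.81 mg; ammonium chloride 1.38 g; riboflavin 18.83 mg; glycerol 83.15 g; magnesium chloride hexahydrate 5.83 g; cyanocobalamin 2.64 mg; cobalt chloride hexahydrate 23.96 mg

Scale factor relative to 1 L: 2.44.
calcium chloride dihydrate: 0.295 mmol/L × 147 mg/mmol × 2.44 L = 105.81 mg
ammonium chloride: 10.6 mmol/L × 53.49 g/mol × 2.44 L ÷ 1000 = 1.38 g
riboflavin: 20.5 µmol/L × 376.4 g/mol × 2.44 L ÷ 1000 = 18.83 mg
glycerol: 370 mmol/L × 92.1 g/mol × 2.44 L ÷ 1000 = 83.15 g
magnesium chloride hexahydrate: 2.39 g/L × 2.44 L = 5.83 g
cyanocobalamin: 1.08 mg/L × 2.44 L = 2.64 mg
cobalt chloride hexahydrate: 9.82 mg/L × 2.44 L = 23.96 mg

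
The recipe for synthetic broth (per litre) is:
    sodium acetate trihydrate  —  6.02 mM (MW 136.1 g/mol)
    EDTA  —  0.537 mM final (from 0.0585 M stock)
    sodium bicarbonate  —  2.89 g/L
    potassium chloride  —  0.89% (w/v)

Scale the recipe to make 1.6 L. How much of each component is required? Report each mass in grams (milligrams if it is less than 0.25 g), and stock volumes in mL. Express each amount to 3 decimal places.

Working volume: 1.6 L.
sodium acetate trihydrate: 6.02 mmol/L × 136.1 g/mol × 1.6 L ÷ 1000 = 1.311 g
EDTA: C1V1 = C2V2 → 0.537 mM × 1600 mL ÷ 58.5 mM = 14.687 mL
sodium bicarbonate: 2.89 g/L × 1.6 L = 4.624 g
potassium chloride: 0.89 g per 100 mL × 1600 mL ÷ 100 = 14.240 g

sodium acetate trihydrate 1.311 g; EDTA 14.687 mL; sodium bicarbonate 4.624 g; potassium chloride 14.240 g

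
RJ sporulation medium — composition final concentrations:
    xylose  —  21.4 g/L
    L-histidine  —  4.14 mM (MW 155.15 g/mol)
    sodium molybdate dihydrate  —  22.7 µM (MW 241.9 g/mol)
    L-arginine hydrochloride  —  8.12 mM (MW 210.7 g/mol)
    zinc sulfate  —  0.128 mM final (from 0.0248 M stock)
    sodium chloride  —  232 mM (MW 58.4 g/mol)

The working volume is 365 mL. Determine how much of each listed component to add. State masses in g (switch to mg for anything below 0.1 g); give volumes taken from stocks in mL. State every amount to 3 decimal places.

Scale factor relative to 1 L: 0.365.
xylose: 21.4 g/L × 0.365 L = 7.811 g
L-histidine: 4.14 mmol/L × 155.15 g/mol × 0.365 L ÷ 1000 = 0.234 g
sodium molybdate dihydrate: 22.7 µmol/L × 241.9 g/mol × 0.365 L ÷ 1000 = 2.004 mg
L-arginine hydrochloride: 8.12 mmol/L × 210.7 g/mol × 0.365 L ÷ 1000 = 0.624 g
zinc sulfate: C1V1 = C2V2 → 0.128 mM × 365 mL ÷ 24.8 mM = 1.884 mL
sodium chloride: 232 mmol/L × 58.4 g/mol × 0.365 L ÷ 1000 = 4.945 g

xylose 7.811 g; L-histidine 0.234 g; sodium molybdate dihydrate 2.004 mg; L-arginine hydrochloride 0.624 g; zinc sulfate 1.884 mL; sodium chloride 4.945 g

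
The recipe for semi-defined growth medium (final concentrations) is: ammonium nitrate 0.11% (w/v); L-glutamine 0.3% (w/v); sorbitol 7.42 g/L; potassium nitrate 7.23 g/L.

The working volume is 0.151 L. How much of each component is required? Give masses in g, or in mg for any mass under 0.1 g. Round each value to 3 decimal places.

Scale factor relative to 1 L: 0.151.
ammonium nitrate: 0.11 g per 100 mL × 151 mL ÷ 100 = 0.166 g
L-glutamine: 0.3 g per 100 mL × 151 mL ÷ 100 = 0.453 g
sorbitol: 7.42 g/L × 0.151 L = 1.120 g
potassium nitrate: 7.23 g/L × 0.151 L = 1.092 g

ammonium nitrate 0.166 g; L-glutamine 0.453 g; sorbitol 1.120 g; potassium nitrate 1.092 g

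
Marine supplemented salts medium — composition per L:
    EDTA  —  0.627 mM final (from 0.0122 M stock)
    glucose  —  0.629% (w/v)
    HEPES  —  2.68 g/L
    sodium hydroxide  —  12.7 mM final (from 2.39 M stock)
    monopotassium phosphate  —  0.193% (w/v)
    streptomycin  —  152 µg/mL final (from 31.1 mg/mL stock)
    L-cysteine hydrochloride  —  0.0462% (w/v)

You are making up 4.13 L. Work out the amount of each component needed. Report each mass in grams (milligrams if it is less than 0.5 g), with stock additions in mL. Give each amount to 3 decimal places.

Scale factor relative to 1 L: 4.13.
EDTA: V = C2·V2/C1 = 0.627 mM × 4130 mL ÷ 12.2 mM = 212.255 mL
glucose: 0.629 g per 100 mL × 4130 mL ÷ 100 = 25.978 g
HEPES: 2.68 g/L × 4.13 L = 11.068 g
sodium hydroxide: V = C2·V2/C1 = 12.7 mM × 4130 mL ÷ 2390 mM = 21.946 mL
monopotassium phosphate: 0.193 g per 100 mL × 4130 mL ÷ 100 = 7.971 g
streptomycin: dilute stock: 152 µg/mL × 4130 mL ÷ 31100 µg/mL = 20.185 mL
L-cysteine hydrochloride: 0.0462% w/v = 0.462 g/L → 0.462 × 4.13 L = 1.908 g

EDTA 212.255 mL; glucose 25.978 g; HEPES 11.068 g; sodium hydroxide 21.946 mL; monopotassium phosphate 7.971 g; streptomycin 20.185 mL; L-cysteine hydrochloride 1.908 g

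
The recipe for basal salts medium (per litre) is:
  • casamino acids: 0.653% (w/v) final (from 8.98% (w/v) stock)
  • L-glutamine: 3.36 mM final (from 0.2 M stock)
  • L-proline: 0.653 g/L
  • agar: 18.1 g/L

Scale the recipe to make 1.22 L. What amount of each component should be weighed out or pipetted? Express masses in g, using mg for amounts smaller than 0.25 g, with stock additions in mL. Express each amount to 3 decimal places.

casamino acids 88.715 mL; L-glutamine 20.496 mL; L-proline 0.797 g; agar 22.082 g

Scale factor relative to 1 L: 1.22.
casamino acids: C1V1 = C2V2 → 0.653% ÷ 8.98% × 1220 mL = 88.715 mL
L-glutamine: dilute stock: 3.36 mM × 1220 mL ÷ 200 mM = 20.496 mL
L-proline: 0.653 g/L × 1.22 L = 0.797 g
agar: 18.1 g/L × 1.22 L = 22.082 g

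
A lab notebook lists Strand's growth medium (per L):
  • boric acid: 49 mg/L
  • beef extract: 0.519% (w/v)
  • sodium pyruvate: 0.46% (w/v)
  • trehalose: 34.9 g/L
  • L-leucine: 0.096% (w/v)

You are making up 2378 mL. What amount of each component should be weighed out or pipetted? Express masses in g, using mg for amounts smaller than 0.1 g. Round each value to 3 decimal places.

boric acid 0.117 g; beef extract 12.342 g; sodium pyruvate 10.939 g; trehalose 82.992 g; L-leucine 2.283 g

Scale factor relative to 1 L: 2.378.
boric acid: 49 mg/L × 2.378 L = 116.522 mg = 0.117 g
beef extract: 0.519 g per 100 mL × 2378 mL ÷ 100 = 12.342 g
sodium pyruvate: 0.46 g per 100 mL × 2378 mL ÷ 100 = 10.939 g
trehalose: 34.9 g/L × 2.378 L = 82.992 g
L-leucine: 0.096% w/v = 0.96 g/L → 0.96 × 2.378 L = 2.283 g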